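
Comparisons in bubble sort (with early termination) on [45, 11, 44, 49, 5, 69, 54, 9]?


Algorithm: bubble sort (with early termination)
Input: [45, 11, 44, 49, 5, 69, 54, 9]
Sorted: [5, 9, 11, 44, 45, 49, 54, 69]

28


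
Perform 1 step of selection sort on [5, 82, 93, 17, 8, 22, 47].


Initial: [5, 82, 93, 17, 8, 22, 47]
Step 1: min=5 at 0
  Swap: [5, 82, 93, 17, 8, 22, 47]

After 1 step: [5, 82, 93, 17, 8, 22, 47]


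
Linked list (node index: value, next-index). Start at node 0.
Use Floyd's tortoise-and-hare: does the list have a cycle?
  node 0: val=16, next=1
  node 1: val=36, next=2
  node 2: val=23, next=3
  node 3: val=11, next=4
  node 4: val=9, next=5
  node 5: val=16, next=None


Floyd's tortoise (slow, +1) and hare (fast, +2):
  init: slow=0, fast=0
  step 1: slow=1, fast=2
  step 2: slow=2, fast=4
  step 3: fast 4->5->None, no cycle

Cycle: no


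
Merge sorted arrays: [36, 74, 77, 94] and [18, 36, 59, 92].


Take 18 from B
Take 36 from A
Take 36 from B
Take 59 from B
Take 74 from A
Take 77 from A
Take 92 from B

Merged: [18, 36, 36, 59, 74, 77, 92, 94]


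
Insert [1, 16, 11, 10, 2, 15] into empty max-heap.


Insert 1: [1]
Insert 16: [16, 1]
Insert 11: [16, 1, 11]
Insert 10: [16, 10, 11, 1]
Insert 2: [16, 10, 11, 1, 2]
Insert 15: [16, 10, 15, 1, 2, 11]

Final heap: [16, 10, 15, 1, 2, 11]


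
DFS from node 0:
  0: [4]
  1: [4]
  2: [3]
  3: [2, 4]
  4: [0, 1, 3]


Visit 0, push [4]
Visit 4, push [3, 1]
Visit 1, push []
Visit 3, push [2]
Visit 2, push []

DFS order: [0, 4, 1, 3, 2]


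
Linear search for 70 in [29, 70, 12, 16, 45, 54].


i=0: 29!=70
i=1: 70==70 found!

Found at 1, 2 comps


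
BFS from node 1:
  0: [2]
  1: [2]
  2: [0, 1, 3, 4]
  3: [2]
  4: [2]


Visit 1, enqueue [2]
Visit 2, enqueue [0, 3, 4]
Visit 0, enqueue []
Visit 3, enqueue []
Visit 4, enqueue []

BFS order: [1, 2, 0, 3, 4]


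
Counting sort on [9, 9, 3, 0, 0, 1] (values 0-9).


Input: [9, 9, 3, 0, 0, 1]
Counts: [2, 1, 0, 1, 0, 0, 0, 0, 0, 2]

Sorted: [0, 0, 1, 3, 9, 9]


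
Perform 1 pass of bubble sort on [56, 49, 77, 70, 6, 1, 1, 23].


Initial: [56, 49, 77, 70, 6, 1, 1, 23]
Pass 1: [49, 56, 70, 6, 1, 1, 23, 77] (6 swaps)

After 1 pass: [49, 56, 70, 6, 1, 1, 23, 77]


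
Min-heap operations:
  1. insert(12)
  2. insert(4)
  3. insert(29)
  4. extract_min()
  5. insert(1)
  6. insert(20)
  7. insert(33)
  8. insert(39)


insert(12) -> [12]
insert(4) -> [4, 12]
insert(29) -> [4, 12, 29]
extract_min()->4, [12, 29]
insert(1) -> [1, 29, 12]
insert(20) -> [1, 20, 12, 29]
insert(33) -> [1, 20, 12, 29, 33]
insert(39) -> [1, 20, 12, 29, 33, 39]

Final heap: [1, 20, 12, 29, 33, 39]


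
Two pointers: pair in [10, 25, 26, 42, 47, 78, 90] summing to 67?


lo=0(10)+hi=6(90)=100
lo=0(10)+hi=5(78)=88
lo=0(10)+hi=4(47)=57
lo=1(25)+hi=4(47)=72
lo=1(25)+hi=3(42)=67

Yes: 25+42=67


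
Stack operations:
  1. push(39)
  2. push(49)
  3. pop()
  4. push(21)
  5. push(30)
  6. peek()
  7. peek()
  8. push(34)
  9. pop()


push(39) -> [39]
push(49) -> [39, 49]
pop()->49, [39]
push(21) -> [39, 21]
push(30) -> [39, 21, 30]
peek()->30
peek()->30
push(34) -> [39, 21, 30, 34]
pop()->34, [39, 21, 30]

Final stack: [39, 21, 30]


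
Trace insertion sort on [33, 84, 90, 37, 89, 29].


Initial: [33, 84, 90, 37, 89, 29]
Insert 84: [33, 84, 90, 37, 89, 29]
Insert 90: [33, 84, 90, 37, 89, 29]
Insert 37: [33, 37, 84, 90, 89, 29]
Insert 89: [33, 37, 84, 89, 90, 29]
Insert 29: [29, 33, 37, 84, 89, 90]

Sorted: [29, 33, 37, 84, 89, 90]


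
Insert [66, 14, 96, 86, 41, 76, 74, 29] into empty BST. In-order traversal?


Insert 66: root
Insert 14: L from 66
Insert 96: R from 66
Insert 86: R from 66 -> L from 96
Insert 41: L from 66 -> R from 14
Insert 76: R from 66 -> L from 96 -> L from 86
Insert 74: R from 66 -> L from 96 -> L from 86 -> L from 76
Insert 29: L from 66 -> R from 14 -> L from 41

In-order: [14, 29, 41, 66, 74, 76, 86, 96]


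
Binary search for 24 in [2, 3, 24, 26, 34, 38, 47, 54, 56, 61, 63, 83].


Step 1: lo=0, hi=11, mid=5, val=38
Step 2: lo=0, hi=4, mid=2, val=24

Found at index 2


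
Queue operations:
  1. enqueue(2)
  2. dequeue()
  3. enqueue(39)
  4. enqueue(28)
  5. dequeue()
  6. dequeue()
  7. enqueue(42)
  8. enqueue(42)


enqueue(2) -> [2]
dequeue()->2, []
enqueue(39) -> [39]
enqueue(28) -> [39, 28]
dequeue()->39, [28]
dequeue()->28, []
enqueue(42) -> [42]
enqueue(42) -> [42, 42]

Final queue: [42, 42]


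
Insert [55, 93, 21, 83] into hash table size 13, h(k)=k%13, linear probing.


Insert 55: h=3 -> slot 3
Insert 93: h=2 -> slot 2
Insert 21: h=8 -> slot 8
Insert 83: h=5 -> slot 5

Table: [None, None, 93, 55, None, 83, None, None, 21, None, None, None, None]


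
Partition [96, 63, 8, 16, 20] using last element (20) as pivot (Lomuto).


Pivot: 20
  8 <= 20: swap -> [8, 63, 96, 16, 20]
  16 <= 20: swap -> [8, 16, 96, 63, 20]
Place pivot at 2: [8, 16, 20, 63, 96]

Partitioned: [8, 16, 20, 63, 96]


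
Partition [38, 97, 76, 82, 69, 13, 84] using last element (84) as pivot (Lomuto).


Pivot: 84
  38 <= 84: advance i (no swap)
  76 <= 84: swap -> [38, 76, 97, 82, 69, 13, 84]
  82 <= 84: swap -> [38, 76, 82, 97, 69, 13, 84]
  69 <= 84: swap -> [38, 76, 82, 69, 97, 13, 84]
  13 <= 84: swap -> [38, 76, 82, 69, 13, 97, 84]
Place pivot at 5: [38, 76, 82, 69, 13, 84, 97]

Partitioned: [38, 76, 82, 69, 13, 84, 97]


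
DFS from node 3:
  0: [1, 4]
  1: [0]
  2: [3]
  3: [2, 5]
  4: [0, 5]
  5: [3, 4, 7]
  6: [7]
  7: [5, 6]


Visit 3, push [5, 2]
Visit 2, push []
Visit 5, push [7, 4]
Visit 4, push [0]
Visit 0, push [1]
Visit 1, push []
Visit 7, push [6]
Visit 6, push []

DFS order: [3, 2, 5, 4, 0, 1, 7, 6]


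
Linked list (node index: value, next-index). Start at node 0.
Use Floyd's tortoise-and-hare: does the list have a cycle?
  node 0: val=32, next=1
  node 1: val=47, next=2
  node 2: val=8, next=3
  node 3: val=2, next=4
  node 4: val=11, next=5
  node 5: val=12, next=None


Floyd's tortoise (slow, +1) and hare (fast, +2):
  init: slow=0, fast=0
  step 1: slow=1, fast=2
  step 2: slow=2, fast=4
  step 3: fast 4->5->None, no cycle

Cycle: no


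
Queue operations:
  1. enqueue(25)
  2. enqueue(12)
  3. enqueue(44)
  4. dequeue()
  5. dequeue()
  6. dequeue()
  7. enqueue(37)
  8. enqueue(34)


enqueue(25) -> [25]
enqueue(12) -> [25, 12]
enqueue(44) -> [25, 12, 44]
dequeue()->25, [12, 44]
dequeue()->12, [44]
dequeue()->44, []
enqueue(37) -> [37]
enqueue(34) -> [37, 34]

Final queue: [37, 34]


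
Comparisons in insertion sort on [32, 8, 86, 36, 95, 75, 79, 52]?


Algorithm: insertion sort
Input: [32, 8, 86, 36, 95, 75, 79, 52]
Sorted: [8, 32, 36, 52, 75, 79, 86, 95]

16


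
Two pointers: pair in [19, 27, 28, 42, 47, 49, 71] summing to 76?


lo=0(19)+hi=6(71)=90
lo=0(19)+hi=5(49)=68
lo=1(27)+hi=5(49)=76

Yes: 27+49=76


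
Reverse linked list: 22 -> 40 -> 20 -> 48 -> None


Step 1: curr=22, set curr.next=prev(None) | reversed so far: 22
Step 2: curr=40, set curr.next=prev(22) | reversed so far: 40 -> 22
Step 3: curr=20, set curr.next=prev(40) | reversed so far: 20 -> 40 -> 22
Step 4: curr=48, set curr.next=prev(20) | reversed so far: 48 -> 20 -> 40 -> 22

48 -> 20 -> 40 -> 22 -> None


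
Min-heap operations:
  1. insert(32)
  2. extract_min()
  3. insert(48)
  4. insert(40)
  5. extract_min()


insert(32) -> [32]
extract_min()->32, []
insert(48) -> [48]
insert(40) -> [40, 48]
extract_min()->40, [48]

Final heap: [48]


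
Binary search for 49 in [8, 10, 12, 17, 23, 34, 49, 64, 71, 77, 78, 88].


Step 1: lo=0, hi=11, mid=5, val=34
Step 2: lo=6, hi=11, mid=8, val=71
Step 3: lo=6, hi=7, mid=6, val=49

Found at index 6


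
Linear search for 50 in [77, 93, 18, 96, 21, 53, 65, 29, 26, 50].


i=0: 77!=50
i=1: 93!=50
i=2: 18!=50
i=3: 96!=50
i=4: 21!=50
i=5: 53!=50
i=6: 65!=50
i=7: 29!=50
i=8: 26!=50
i=9: 50==50 found!

Found at 9, 10 comps


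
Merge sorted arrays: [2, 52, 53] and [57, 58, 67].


Take 2 from A
Take 52 from A
Take 53 from A

Merged: [2, 52, 53, 57, 58, 67]


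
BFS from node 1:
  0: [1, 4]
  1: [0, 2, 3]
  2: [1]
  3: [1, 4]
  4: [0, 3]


Visit 1, enqueue [0, 2, 3]
Visit 0, enqueue [4]
Visit 2, enqueue []
Visit 3, enqueue []
Visit 4, enqueue []

BFS order: [1, 0, 2, 3, 4]


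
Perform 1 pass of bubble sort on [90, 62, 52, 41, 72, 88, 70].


Initial: [90, 62, 52, 41, 72, 88, 70]
Pass 1: [62, 52, 41, 72, 88, 70, 90] (6 swaps)

After 1 pass: [62, 52, 41, 72, 88, 70, 90]


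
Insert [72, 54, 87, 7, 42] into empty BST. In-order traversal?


Insert 72: root
Insert 54: L from 72
Insert 87: R from 72
Insert 7: L from 72 -> L from 54
Insert 42: L from 72 -> L from 54 -> R from 7

In-order: [7, 42, 54, 72, 87]


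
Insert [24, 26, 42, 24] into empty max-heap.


Insert 24: [24]
Insert 26: [26, 24]
Insert 42: [42, 24, 26]
Insert 24: [42, 24, 26, 24]

Final heap: [42, 24, 26, 24]


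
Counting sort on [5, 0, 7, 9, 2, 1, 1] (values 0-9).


Input: [5, 0, 7, 9, 2, 1, 1]
Counts: [1, 2, 1, 0, 0, 1, 0, 1, 0, 1]

Sorted: [0, 1, 1, 2, 5, 7, 9]


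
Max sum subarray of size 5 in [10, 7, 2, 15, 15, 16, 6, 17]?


[0:5]: 49
[1:6]: 55
[2:7]: 54
[3:8]: 69

Max: 69 at [3:8]


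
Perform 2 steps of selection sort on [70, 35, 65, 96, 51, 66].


Initial: [70, 35, 65, 96, 51, 66]
Step 1: min=35 at 1
  Swap: [35, 70, 65, 96, 51, 66]
Step 2: min=51 at 4
  Swap: [35, 51, 65, 96, 70, 66]

After 2 steps: [35, 51, 65, 96, 70, 66]


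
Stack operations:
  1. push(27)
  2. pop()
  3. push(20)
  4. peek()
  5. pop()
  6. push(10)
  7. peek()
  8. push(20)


push(27) -> [27]
pop()->27, []
push(20) -> [20]
peek()->20
pop()->20, []
push(10) -> [10]
peek()->10
push(20) -> [10, 20]

Final stack: [10, 20]


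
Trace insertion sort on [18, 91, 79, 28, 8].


Initial: [18, 91, 79, 28, 8]
Insert 91: [18, 91, 79, 28, 8]
Insert 79: [18, 79, 91, 28, 8]
Insert 28: [18, 28, 79, 91, 8]
Insert 8: [8, 18, 28, 79, 91]

Sorted: [8, 18, 28, 79, 91]


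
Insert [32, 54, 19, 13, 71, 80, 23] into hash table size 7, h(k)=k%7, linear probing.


Insert 32: h=4 -> slot 4
Insert 54: h=5 -> slot 5
Insert 19: h=5, 1 probes -> slot 6
Insert 13: h=6, 1 probes -> slot 0
Insert 71: h=1 -> slot 1
Insert 80: h=3 -> slot 3
Insert 23: h=2 -> slot 2

Table: [13, 71, 23, 80, 32, 54, 19]


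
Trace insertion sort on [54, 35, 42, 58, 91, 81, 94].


Initial: [54, 35, 42, 58, 91, 81, 94]
Insert 35: [35, 54, 42, 58, 91, 81, 94]
Insert 42: [35, 42, 54, 58, 91, 81, 94]
Insert 58: [35, 42, 54, 58, 91, 81, 94]
Insert 91: [35, 42, 54, 58, 91, 81, 94]
Insert 81: [35, 42, 54, 58, 81, 91, 94]
Insert 94: [35, 42, 54, 58, 81, 91, 94]

Sorted: [35, 42, 54, 58, 81, 91, 94]


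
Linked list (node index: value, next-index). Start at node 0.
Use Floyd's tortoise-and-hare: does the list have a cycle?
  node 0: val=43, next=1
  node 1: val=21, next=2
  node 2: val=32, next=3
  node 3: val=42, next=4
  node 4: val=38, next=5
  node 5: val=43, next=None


Floyd's tortoise (slow, +1) and hare (fast, +2):
  init: slow=0, fast=0
  step 1: slow=1, fast=2
  step 2: slow=2, fast=4
  step 3: fast 4->5->None, no cycle

Cycle: no


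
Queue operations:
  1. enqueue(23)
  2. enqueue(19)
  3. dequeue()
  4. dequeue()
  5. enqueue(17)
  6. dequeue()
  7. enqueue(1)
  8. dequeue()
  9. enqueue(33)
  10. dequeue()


enqueue(23) -> [23]
enqueue(19) -> [23, 19]
dequeue()->23, [19]
dequeue()->19, []
enqueue(17) -> [17]
dequeue()->17, []
enqueue(1) -> [1]
dequeue()->1, []
enqueue(33) -> [33]
dequeue()->33, []

Final queue: []


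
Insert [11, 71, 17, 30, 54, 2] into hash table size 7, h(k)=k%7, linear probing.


Insert 11: h=4 -> slot 4
Insert 71: h=1 -> slot 1
Insert 17: h=3 -> slot 3
Insert 30: h=2 -> slot 2
Insert 54: h=5 -> slot 5
Insert 2: h=2, 4 probes -> slot 6

Table: [None, 71, 30, 17, 11, 54, 2]


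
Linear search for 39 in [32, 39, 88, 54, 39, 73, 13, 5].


i=0: 32!=39
i=1: 39==39 found!

Found at 1, 2 comps


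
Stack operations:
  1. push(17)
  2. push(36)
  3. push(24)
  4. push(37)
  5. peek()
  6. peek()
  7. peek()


push(17) -> [17]
push(36) -> [17, 36]
push(24) -> [17, 36, 24]
push(37) -> [17, 36, 24, 37]
peek()->37
peek()->37
peek()->37

Final stack: [17, 36, 24, 37]


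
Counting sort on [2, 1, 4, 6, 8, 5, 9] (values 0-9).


Input: [2, 1, 4, 6, 8, 5, 9]
Counts: [0, 1, 1, 0, 1, 1, 1, 0, 1, 1]

Sorted: [1, 2, 4, 5, 6, 8, 9]


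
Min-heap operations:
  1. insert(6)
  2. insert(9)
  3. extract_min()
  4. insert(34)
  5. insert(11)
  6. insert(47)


insert(6) -> [6]
insert(9) -> [6, 9]
extract_min()->6, [9]
insert(34) -> [9, 34]
insert(11) -> [9, 34, 11]
insert(47) -> [9, 34, 11, 47]

Final heap: [9, 34, 11, 47]


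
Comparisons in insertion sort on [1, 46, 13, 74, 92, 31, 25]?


Algorithm: insertion sort
Input: [1, 46, 13, 74, 92, 31, 25]
Sorted: [1, 13, 25, 31, 46, 74, 92]

14


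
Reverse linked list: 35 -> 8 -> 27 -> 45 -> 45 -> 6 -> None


Step 1: curr=35, set curr.next=prev(None) | reversed so far: 35
Step 2: curr=8, set curr.next=prev(35) | reversed so far: 8 -> 35
Step 3: curr=27, set curr.next=prev(8) | reversed so far: 27 -> 8 -> 35
Step 4: curr=45, set curr.next=prev(27) | reversed so far: 45 -> 27 -> 8 -> 35
Step 5: curr=45, set curr.next=prev(45) | reversed so far: 45 -> 45 -> 27 -> 8 -> 35
Step 6: curr=6, set curr.next=prev(45) | reversed so far: 6 -> 45 -> 45 -> 27 -> 8 -> 35

6 -> 45 -> 45 -> 27 -> 8 -> 35 -> None


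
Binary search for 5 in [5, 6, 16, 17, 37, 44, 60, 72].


Step 1: lo=0, hi=7, mid=3, val=17
Step 2: lo=0, hi=2, mid=1, val=6
Step 3: lo=0, hi=0, mid=0, val=5

Found at index 0


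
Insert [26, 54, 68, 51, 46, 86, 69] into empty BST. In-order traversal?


Insert 26: root
Insert 54: R from 26
Insert 68: R from 26 -> R from 54
Insert 51: R from 26 -> L from 54
Insert 46: R from 26 -> L from 54 -> L from 51
Insert 86: R from 26 -> R from 54 -> R from 68
Insert 69: R from 26 -> R from 54 -> R from 68 -> L from 86

In-order: [26, 46, 51, 54, 68, 69, 86]


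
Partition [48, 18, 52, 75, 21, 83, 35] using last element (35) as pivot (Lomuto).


Pivot: 35
  18 <= 35: swap -> [18, 48, 52, 75, 21, 83, 35]
  21 <= 35: swap -> [18, 21, 52, 75, 48, 83, 35]
Place pivot at 2: [18, 21, 35, 75, 48, 83, 52]

Partitioned: [18, 21, 35, 75, 48, 83, 52]


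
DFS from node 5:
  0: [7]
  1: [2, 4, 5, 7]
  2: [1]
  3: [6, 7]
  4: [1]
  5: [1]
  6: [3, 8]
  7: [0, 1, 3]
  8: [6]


Visit 5, push [1]
Visit 1, push [7, 4, 2]
Visit 2, push []
Visit 4, push []
Visit 7, push [3, 0]
Visit 0, push []
Visit 3, push [6]
Visit 6, push [8]
Visit 8, push []

DFS order: [5, 1, 2, 4, 7, 0, 3, 6, 8]


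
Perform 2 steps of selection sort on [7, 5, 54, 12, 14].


Initial: [7, 5, 54, 12, 14]
Step 1: min=5 at 1
  Swap: [5, 7, 54, 12, 14]
Step 2: min=7 at 1
  Swap: [5, 7, 54, 12, 14]

After 2 steps: [5, 7, 54, 12, 14]


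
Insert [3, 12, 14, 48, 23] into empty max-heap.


Insert 3: [3]
Insert 12: [12, 3]
Insert 14: [14, 3, 12]
Insert 48: [48, 14, 12, 3]
Insert 23: [48, 23, 12, 3, 14]

Final heap: [48, 23, 12, 3, 14]


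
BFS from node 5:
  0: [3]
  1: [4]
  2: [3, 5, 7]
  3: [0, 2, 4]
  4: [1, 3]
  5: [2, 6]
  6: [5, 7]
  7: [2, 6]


Visit 5, enqueue [2, 6]
Visit 2, enqueue [3, 7]
Visit 6, enqueue []
Visit 3, enqueue [0, 4]
Visit 7, enqueue []
Visit 0, enqueue []
Visit 4, enqueue [1]
Visit 1, enqueue []

BFS order: [5, 2, 6, 3, 7, 0, 4, 1]


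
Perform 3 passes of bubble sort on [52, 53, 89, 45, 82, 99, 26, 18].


Initial: [52, 53, 89, 45, 82, 99, 26, 18]
Pass 1: [52, 53, 45, 82, 89, 26, 18, 99] (4 swaps)
Pass 2: [52, 45, 53, 82, 26, 18, 89, 99] (3 swaps)
Pass 3: [45, 52, 53, 26, 18, 82, 89, 99] (3 swaps)

After 3 passes: [45, 52, 53, 26, 18, 82, 89, 99]


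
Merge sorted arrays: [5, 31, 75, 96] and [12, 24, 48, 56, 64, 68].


Take 5 from A
Take 12 from B
Take 24 from B
Take 31 from A
Take 48 from B
Take 56 from B
Take 64 from B
Take 68 from B

Merged: [5, 12, 24, 31, 48, 56, 64, 68, 75, 96]


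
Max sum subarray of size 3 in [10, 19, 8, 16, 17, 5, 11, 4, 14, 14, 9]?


[0:3]: 37
[1:4]: 43
[2:5]: 41
[3:6]: 38
[4:7]: 33
[5:8]: 20
[6:9]: 29
[7:10]: 32
[8:11]: 37

Max: 43 at [1:4]


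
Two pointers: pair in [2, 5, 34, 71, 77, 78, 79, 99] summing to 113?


lo=0(2)+hi=7(99)=101
lo=1(5)+hi=7(99)=104
lo=2(34)+hi=7(99)=133
lo=2(34)+hi=6(79)=113

Yes: 34+79=113


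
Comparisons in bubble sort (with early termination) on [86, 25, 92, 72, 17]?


Algorithm: bubble sort (with early termination)
Input: [86, 25, 92, 72, 17]
Sorted: [17, 25, 72, 86, 92]

10


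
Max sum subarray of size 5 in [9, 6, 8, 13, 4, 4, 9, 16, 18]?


[0:5]: 40
[1:6]: 35
[2:7]: 38
[3:8]: 46
[4:9]: 51

Max: 51 at [4:9]


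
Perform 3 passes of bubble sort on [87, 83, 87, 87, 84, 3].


Initial: [87, 83, 87, 87, 84, 3]
Pass 1: [83, 87, 87, 84, 3, 87] (3 swaps)
Pass 2: [83, 87, 84, 3, 87, 87] (2 swaps)
Pass 3: [83, 84, 3, 87, 87, 87] (2 swaps)

After 3 passes: [83, 84, 3, 87, 87, 87]


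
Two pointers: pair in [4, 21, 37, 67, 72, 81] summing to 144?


lo=0(4)+hi=5(81)=85
lo=1(21)+hi=5(81)=102
lo=2(37)+hi=5(81)=118
lo=3(67)+hi=5(81)=148
lo=3(67)+hi=4(72)=139

No pair found


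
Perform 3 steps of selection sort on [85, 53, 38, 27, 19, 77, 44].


Initial: [85, 53, 38, 27, 19, 77, 44]
Step 1: min=19 at 4
  Swap: [19, 53, 38, 27, 85, 77, 44]
Step 2: min=27 at 3
  Swap: [19, 27, 38, 53, 85, 77, 44]
Step 3: min=38 at 2
  Swap: [19, 27, 38, 53, 85, 77, 44]

After 3 steps: [19, 27, 38, 53, 85, 77, 44]


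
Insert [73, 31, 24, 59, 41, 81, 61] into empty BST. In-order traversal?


Insert 73: root
Insert 31: L from 73
Insert 24: L from 73 -> L from 31
Insert 59: L from 73 -> R from 31
Insert 41: L from 73 -> R from 31 -> L from 59
Insert 81: R from 73
Insert 61: L from 73 -> R from 31 -> R from 59

In-order: [24, 31, 41, 59, 61, 73, 81]


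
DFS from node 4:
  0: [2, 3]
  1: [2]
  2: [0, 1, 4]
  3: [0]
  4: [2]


Visit 4, push [2]
Visit 2, push [1, 0]
Visit 0, push [3]
Visit 3, push []
Visit 1, push []

DFS order: [4, 2, 0, 3, 1]


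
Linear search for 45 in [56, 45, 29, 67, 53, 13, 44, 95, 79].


i=0: 56!=45
i=1: 45==45 found!

Found at 1, 2 comps


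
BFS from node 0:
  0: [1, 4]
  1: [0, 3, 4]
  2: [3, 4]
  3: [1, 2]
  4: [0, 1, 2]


Visit 0, enqueue [1, 4]
Visit 1, enqueue [3]
Visit 4, enqueue [2]
Visit 3, enqueue []
Visit 2, enqueue []

BFS order: [0, 1, 4, 3, 2]


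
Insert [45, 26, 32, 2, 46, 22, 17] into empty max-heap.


Insert 45: [45]
Insert 26: [45, 26]
Insert 32: [45, 26, 32]
Insert 2: [45, 26, 32, 2]
Insert 46: [46, 45, 32, 2, 26]
Insert 22: [46, 45, 32, 2, 26, 22]
Insert 17: [46, 45, 32, 2, 26, 22, 17]

Final heap: [46, 45, 32, 2, 26, 22, 17]


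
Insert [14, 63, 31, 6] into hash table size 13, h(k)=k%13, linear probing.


Insert 14: h=1 -> slot 1
Insert 63: h=11 -> slot 11
Insert 31: h=5 -> slot 5
Insert 6: h=6 -> slot 6

Table: [None, 14, None, None, None, 31, 6, None, None, None, None, 63, None]


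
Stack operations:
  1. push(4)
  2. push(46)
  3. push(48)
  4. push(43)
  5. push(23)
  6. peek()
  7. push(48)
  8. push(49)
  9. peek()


push(4) -> [4]
push(46) -> [4, 46]
push(48) -> [4, 46, 48]
push(43) -> [4, 46, 48, 43]
push(23) -> [4, 46, 48, 43, 23]
peek()->23
push(48) -> [4, 46, 48, 43, 23, 48]
push(49) -> [4, 46, 48, 43, 23, 48, 49]
peek()->49

Final stack: [4, 46, 48, 43, 23, 48, 49]


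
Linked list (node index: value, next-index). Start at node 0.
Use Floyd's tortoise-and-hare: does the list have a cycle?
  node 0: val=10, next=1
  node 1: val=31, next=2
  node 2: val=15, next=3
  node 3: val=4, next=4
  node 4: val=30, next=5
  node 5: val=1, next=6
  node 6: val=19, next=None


Floyd's tortoise (slow, +1) and hare (fast, +2):
  init: slow=0, fast=0
  step 1: slow=1, fast=2
  step 2: slow=2, fast=4
  step 3: slow=3, fast=6
  step 4: fast -> None, no cycle

Cycle: no


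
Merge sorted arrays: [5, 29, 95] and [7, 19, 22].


Take 5 from A
Take 7 from B
Take 19 from B
Take 22 from B

Merged: [5, 7, 19, 22, 29, 95]


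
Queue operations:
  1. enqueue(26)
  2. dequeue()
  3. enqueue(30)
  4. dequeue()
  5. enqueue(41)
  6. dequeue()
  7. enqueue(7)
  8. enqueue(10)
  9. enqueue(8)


enqueue(26) -> [26]
dequeue()->26, []
enqueue(30) -> [30]
dequeue()->30, []
enqueue(41) -> [41]
dequeue()->41, []
enqueue(7) -> [7]
enqueue(10) -> [7, 10]
enqueue(8) -> [7, 10, 8]

Final queue: [7, 10, 8]


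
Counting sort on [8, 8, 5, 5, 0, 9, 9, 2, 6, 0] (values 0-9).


Input: [8, 8, 5, 5, 0, 9, 9, 2, 6, 0]
Counts: [2, 0, 1, 0, 0, 2, 1, 0, 2, 2]

Sorted: [0, 0, 2, 5, 5, 6, 8, 8, 9, 9]


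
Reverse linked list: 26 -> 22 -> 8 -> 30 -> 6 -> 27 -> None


Step 1: curr=26, set curr.next=prev(None) | reversed so far: 26
Step 2: curr=22, set curr.next=prev(26) | reversed so far: 22 -> 26
Step 3: curr=8, set curr.next=prev(22) | reversed so far: 8 -> 22 -> 26
Step 4: curr=30, set curr.next=prev(8) | reversed so far: 30 -> 8 -> 22 -> 26
Step 5: curr=6, set curr.next=prev(30) | reversed so far: 6 -> 30 -> 8 -> 22 -> 26
Step 6: curr=27, set curr.next=prev(6) | reversed so far: 27 -> 6 -> 30 -> 8 -> 22 -> 26

27 -> 6 -> 30 -> 8 -> 22 -> 26 -> None


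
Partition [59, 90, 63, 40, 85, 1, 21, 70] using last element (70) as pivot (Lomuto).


Pivot: 70
  59 <= 70: advance i (no swap)
  63 <= 70: swap -> [59, 63, 90, 40, 85, 1, 21, 70]
  40 <= 70: swap -> [59, 63, 40, 90, 85, 1, 21, 70]
  1 <= 70: swap -> [59, 63, 40, 1, 85, 90, 21, 70]
  21 <= 70: swap -> [59, 63, 40, 1, 21, 90, 85, 70]
Place pivot at 5: [59, 63, 40, 1, 21, 70, 85, 90]

Partitioned: [59, 63, 40, 1, 21, 70, 85, 90]


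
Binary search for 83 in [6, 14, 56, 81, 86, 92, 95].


Step 1: lo=0, hi=6, mid=3, val=81
Step 2: lo=4, hi=6, mid=5, val=92
Step 3: lo=4, hi=4, mid=4, val=86

Not found


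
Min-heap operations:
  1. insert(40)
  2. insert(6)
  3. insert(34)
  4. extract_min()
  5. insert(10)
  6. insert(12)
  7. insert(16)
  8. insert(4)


insert(40) -> [40]
insert(6) -> [6, 40]
insert(34) -> [6, 40, 34]
extract_min()->6, [34, 40]
insert(10) -> [10, 40, 34]
insert(12) -> [10, 12, 34, 40]
insert(16) -> [10, 12, 34, 40, 16]
insert(4) -> [4, 12, 10, 40, 16, 34]

Final heap: [4, 12, 10, 40, 16, 34]


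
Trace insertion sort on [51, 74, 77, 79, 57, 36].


Initial: [51, 74, 77, 79, 57, 36]
Insert 74: [51, 74, 77, 79, 57, 36]
Insert 77: [51, 74, 77, 79, 57, 36]
Insert 79: [51, 74, 77, 79, 57, 36]
Insert 57: [51, 57, 74, 77, 79, 36]
Insert 36: [36, 51, 57, 74, 77, 79]

Sorted: [36, 51, 57, 74, 77, 79]


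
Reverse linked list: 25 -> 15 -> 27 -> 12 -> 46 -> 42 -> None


Step 1: curr=25, set curr.next=prev(None) | reversed so far: 25
Step 2: curr=15, set curr.next=prev(25) | reversed so far: 15 -> 25
Step 3: curr=27, set curr.next=prev(15) | reversed so far: 27 -> 15 -> 25
Step 4: curr=12, set curr.next=prev(27) | reversed so far: 12 -> 27 -> 15 -> 25
Step 5: curr=46, set curr.next=prev(12) | reversed so far: 46 -> 12 -> 27 -> 15 -> 25
Step 6: curr=42, set curr.next=prev(46) | reversed so far: 42 -> 46 -> 12 -> 27 -> 15 -> 25

42 -> 46 -> 12 -> 27 -> 15 -> 25 -> None


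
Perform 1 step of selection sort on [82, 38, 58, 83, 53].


Initial: [82, 38, 58, 83, 53]
Step 1: min=38 at 1
  Swap: [38, 82, 58, 83, 53]

After 1 step: [38, 82, 58, 83, 53]


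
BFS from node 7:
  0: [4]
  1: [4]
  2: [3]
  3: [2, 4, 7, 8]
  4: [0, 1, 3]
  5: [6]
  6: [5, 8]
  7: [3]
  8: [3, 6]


Visit 7, enqueue [3]
Visit 3, enqueue [2, 4, 8]
Visit 2, enqueue []
Visit 4, enqueue [0, 1]
Visit 8, enqueue [6]
Visit 0, enqueue []
Visit 1, enqueue []
Visit 6, enqueue [5]
Visit 5, enqueue []

BFS order: [7, 3, 2, 4, 8, 0, 1, 6, 5]


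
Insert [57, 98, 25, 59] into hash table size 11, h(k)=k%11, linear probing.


Insert 57: h=2 -> slot 2
Insert 98: h=10 -> slot 10
Insert 25: h=3 -> slot 3
Insert 59: h=4 -> slot 4

Table: [None, None, 57, 25, 59, None, None, None, None, None, 98]


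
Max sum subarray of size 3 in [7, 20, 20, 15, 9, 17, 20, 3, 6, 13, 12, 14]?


[0:3]: 47
[1:4]: 55
[2:5]: 44
[3:6]: 41
[4:7]: 46
[5:8]: 40
[6:9]: 29
[7:10]: 22
[8:11]: 31
[9:12]: 39

Max: 55 at [1:4]


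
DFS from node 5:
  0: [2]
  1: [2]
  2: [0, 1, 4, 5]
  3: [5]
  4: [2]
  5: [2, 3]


Visit 5, push [3, 2]
Visit 2, push [4, 1, 0]
Visit 0, push []
Visit 1, push []
Visit 4, push []
Visit 3, push []

DFS order: [5, 2, 0, 1, 4, 3]


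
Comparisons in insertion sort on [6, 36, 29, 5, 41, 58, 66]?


Algorithm: insertion sort
Input: [6, 36, 29, 5, 41, 58, 66]
Sorted: [5, 6, 29, 36, 41, 58, 66]

9


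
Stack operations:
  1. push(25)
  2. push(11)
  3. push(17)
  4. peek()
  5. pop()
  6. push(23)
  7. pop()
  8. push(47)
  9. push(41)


push(25) -> [25]
push(11) -> [25, 11]
push(17) -> [25, 11, 17]
peek()->17
pop()->17, [25, 11]
push(23) -> [25, 11, 23]
pop()->23, [25, 11]
push(47) -> [25, 11, 47]
push(41) -> [25, 11, 47, 41]

Final stack: [25, 11, 47, 41]


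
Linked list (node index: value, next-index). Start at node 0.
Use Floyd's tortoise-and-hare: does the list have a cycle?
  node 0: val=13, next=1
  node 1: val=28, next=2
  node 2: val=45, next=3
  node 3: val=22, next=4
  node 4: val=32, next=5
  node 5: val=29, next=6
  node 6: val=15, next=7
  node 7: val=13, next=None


Floyd's tortoise (slow, +1) and hare (fast, +2):
  init: slow=0, fast=0
  step 1: slow=1, fast=2
  step 2: slow=2, fast=4
  step 3: slow=3, fast=6
  step 4: fast 6->7->None, no cycle

Cycle: no


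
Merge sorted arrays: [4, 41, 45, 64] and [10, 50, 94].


Take 4 from A
Take 10 from B
Take 41 from A
Take 45 from A
Take 50 from B
Take 64 from A

Merged: [4, 10, 41, 45, 50, 64, 94]


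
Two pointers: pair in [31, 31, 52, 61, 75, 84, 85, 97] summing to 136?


lo=0(31)+hi=7(97)=128
lo=1(31)+hi=7(97)=128
lo=2(52)+hi=7(97)=149
lo=2(52)+hi=6(85)=137
lo=2(52)+hi=5(84)=136

Yes: 52+84=136


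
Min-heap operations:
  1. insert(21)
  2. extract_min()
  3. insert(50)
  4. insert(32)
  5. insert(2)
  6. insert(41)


insert(21) -> [21]
extract_min()->21, []
insert(50) -> [50]
insert(32) -> [32, 50]
insert(2) -> [2, 50, 32]
insert(41) -> [2, 41, 32, 50]

Final heap: [2, 41, 32, 50]


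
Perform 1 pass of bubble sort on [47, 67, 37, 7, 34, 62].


Initial: [47, 67, 37, 7, 34, 62]
Pass 1: [47, 37, 7, 34, 62, 67] (4 swaps)

After 1 pass: [47, 37, 7, 34, 62, 67]


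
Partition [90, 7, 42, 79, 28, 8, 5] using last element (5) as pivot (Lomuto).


Pivot: 5
Place pivot at 0: [5, 7, 42, 79, 28, 8, 90]

Partitioned: [5, 7, 42, 79, 28, 8, 90]


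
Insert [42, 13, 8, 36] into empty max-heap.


Insert 42: [42]
Insert 13: [42, 13]
Insert 8: [42, 13, 8]
Insert 36: [42, 36, 8, 13]

Final heap: [42, 36, 8, 13]


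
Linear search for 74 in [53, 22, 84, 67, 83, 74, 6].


i=0: 53!=74
i=1: 22!=74
i=2: 84!=74
i=3: 67!=74
i=4: 83!=74
i=5: 74==74 found!

Found at 5, 6 comps


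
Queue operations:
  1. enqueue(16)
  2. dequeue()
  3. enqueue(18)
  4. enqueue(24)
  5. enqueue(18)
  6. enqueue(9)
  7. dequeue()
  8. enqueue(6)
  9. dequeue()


enqueue(16) -> [16]
dequeue()->16, []
enqueue(18) -> [18]
enqueue(24) -> [18, 24]
enqueue(18) -> [18, 24, 18]
enqueue(9) -> [18, 24, 18, 9]
dequeue()->18, [24, 18, 9]
enqueue(6) -> [24, 18, 9, 6]
dequeue()->24, [18, 9, 6]

Final queue: [18, 9, 6]


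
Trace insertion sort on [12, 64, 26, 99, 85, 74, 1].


Initial: [12, 64, 26, 99, 85, 74, 1]
Insert 64: [12, 64, 26, 99, 85, 74, 1]
Insert 26: [12, 26, 64, 99, 85, 74, 1]
Insert 99: [12, 26, 64, 99, 85, 74, 1]
Insert 85: [12, 26, 64, 85, 99, 74, 1]
Insert 74: [12, 26, 64, 74, 85, 99, 1]
Insert 1: [1, 12, 26, 64, 74, 85, 99]

Sorted: [1, 12, 26, 64, 74, 85, 99]


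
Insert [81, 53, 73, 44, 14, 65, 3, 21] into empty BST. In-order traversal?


Insert 81: root
Insert 53: L from 81
Insert 73: L from 81 -> R from 53
Insert 44: L from 81 -> L from 53
Insert 14: L from 81 -> L from 53 -> L from 44
Insert 65: L from 81 -> R from 53 -> L from 73
Insert 3: L from 81 -> L from 53 -> L from 44 -> L from 14
Insert 21: L from 81 -> L from 53 -> L from 44 -> R from 14

In-order: [3, 14, 21, 44, 53, 65, 73, 81]


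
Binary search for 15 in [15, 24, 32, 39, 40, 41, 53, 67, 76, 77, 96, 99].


Step 1: lo=0, hi=11, mid=5, val=41
Step 2: lo=0, hi=4, mid=2, val=32
Step 3: lo=0, hi=1, mid=0, val=15

Found at index 0


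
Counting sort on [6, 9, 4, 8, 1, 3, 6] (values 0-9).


Input: [6, 9, 4, 8, 1, 3, 6]
Counts: [0, 1, 0, 1, 1, 0, 2, 0, 1, 1]

Sorted: [1, 3, 4, 6, 6, 8, 9]


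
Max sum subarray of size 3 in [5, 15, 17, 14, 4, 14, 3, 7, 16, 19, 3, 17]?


[0:3]: 37
[1:4]: 46
[2:5]: 35
[3:6]: 32
[4:7]: 21
[5:8]: 24
[6:9]: 26
[7:10]: 42
[8:11]: 38
[9:12]: 39

Max: 46 at [1:4]


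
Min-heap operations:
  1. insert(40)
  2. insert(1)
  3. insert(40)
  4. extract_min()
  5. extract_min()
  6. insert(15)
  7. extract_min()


insert(40) -> [40]
insert(1) -> [1, 40]
insert(40) -> [1, 40, 40]
extract_min()->1, [40, 40]
extract_min()->40, [40]
insert(15) -> [15, 40]
extract_min()->15, [40]

Final heap: [40]


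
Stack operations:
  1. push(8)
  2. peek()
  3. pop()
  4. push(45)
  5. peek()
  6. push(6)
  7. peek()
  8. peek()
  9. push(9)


push(8) -> [8]
peek()->8
pop()->8, []
push(45) -> [45]
peek()->45
push(6) -> [45, 6]
peek()->6
peek()->6
push(9) -> [45, 6, 9]

Final stack: [45, 6, 9]


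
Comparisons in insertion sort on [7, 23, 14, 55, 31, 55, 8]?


Algorithm: insertion sort
Input: [7, 23, 14, 55, 31, 55, 8]
Sorted: [7, 8, 14, 23, 31, 55, 55]

13


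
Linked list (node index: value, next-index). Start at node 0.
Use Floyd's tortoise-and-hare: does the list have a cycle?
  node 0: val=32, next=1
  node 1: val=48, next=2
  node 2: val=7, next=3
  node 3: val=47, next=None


Floyd's tortoise (slow, +1) and hare (fast, +2):
  init: slow=0, fast=0
  step 1: slow=1, fast=2
  step 2: fast 2->3->None, no cycle

Cycle: no


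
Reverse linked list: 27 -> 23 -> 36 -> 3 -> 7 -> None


Step 1: curr=27, set curr.next=prev(None) | reversed so far: 27
Step 2: curr=23, set curr.next=prev(27) | reversed so far: 23 -> 27
Step 3: curr=36, set curr.next=prev(23) | reversed so far: 36 -> 23 -> 27
Step 4: curr=3, set curr.next=prev(36) | reversed so far: 3 -> 36 -> 23 -> 27
Step 5: curr=7, set curr.next=prev(3) | reversed so far: 7 -> 3 -> 36 -> 23 -> 27

7 -> 3 -> 36 -> 23 -> 27 -> None


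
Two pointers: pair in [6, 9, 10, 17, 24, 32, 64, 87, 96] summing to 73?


lo=0(6)+hi=8(96)=102
lo=0(6)+hi=7(87)=93
lo=0(6)+hi=6(64)=70
lo=1(9)+hi=6(64)=73

Yes: 9+64=73


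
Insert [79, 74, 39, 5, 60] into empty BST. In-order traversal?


Insert 79: root
Insert 74: L from 79
Insert 39: L from 79 -> L from 74
Insert 5: L from 79 -> L from 74 -> L from 39
Insert 60: L from 79 -> L from 74 -> R from 39

In-order: [5, 39, 60, 74, 79]


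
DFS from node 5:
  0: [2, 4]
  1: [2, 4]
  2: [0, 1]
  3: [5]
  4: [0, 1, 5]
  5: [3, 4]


Visit 5, push [4, 3]
Visit 3, push []
Visit 4, push [1, 0]
Visit 0, push [2]
Visit 2, push [1]
Visit 1, push []

DFS order: [5, 3, 4, 0, 2, 1]


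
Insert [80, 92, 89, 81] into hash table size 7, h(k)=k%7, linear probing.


Insert 80: h=3 -> slot 3
Insert 92: h=1 -> slot 1
Insert 89: h=5 -> slot 5
Insert 81: h=4 -> slot 4

Table: [None, 92, None, 80, 81, 89, None]


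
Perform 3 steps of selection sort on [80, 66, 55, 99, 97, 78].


Initial: [80, 66, 55, 99, 97, 78]
Step 1: min=55 at 2
  Swap: [55, 66, 80, 99, 97, 78]
Step 2: min=66 at 1
  Swap: [55, 66, 80, 99, 97, 78]
Step 3: min=78 at 5
  Swap: [55, 66, 78, 99, 97, 80]

After 3 steps: [55, 66, 78, 99, 97, 80]


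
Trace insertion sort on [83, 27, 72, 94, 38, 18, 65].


Initial: [83, 27, 72, 94, 38, 18, 65]
Insert 27: [27, 83, 72, 94, 38, 18, 65]
Insert 72: [27, 72, 83, 94, 38, 18, 65]
Insert 94: [27, 72, 83, 94, 38, 18, 65]
Insert 38: [27, 38, 72, 83, 94, 18, 65]
Insert 18: [18, 27, 38, 72, 83, 94, 65]
Insert 65: [18, 27, 38, 65, 72, 83, 94]

Sorted: [18, 27, 38, 65, 72, 83, 94]


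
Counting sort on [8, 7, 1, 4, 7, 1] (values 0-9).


Input: [8, 7, 1, 4, 7, 1]
Counts: [0, 2, 0, 0, 1, 0, 0, 2, 1, 0]

Sorted: [1, 1, 4, 7, 7, 8]


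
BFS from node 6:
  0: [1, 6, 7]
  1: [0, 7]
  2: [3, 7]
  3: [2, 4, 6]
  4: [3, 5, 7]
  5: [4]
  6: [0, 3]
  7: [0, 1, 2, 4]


Visit 6, enqueue [0, 3]
Visit 0, enqueue [1, 7]
Visit 3, enqueue [2, 4]
Visit 1, enqueue []
Visit 7, enqueue []
Visit 2, enqueue []
Visit 4, enqueue [5]
Visit 5, enqueue []

BFS order: [6, 0, 3, 1, 7, 2, 4, 5]


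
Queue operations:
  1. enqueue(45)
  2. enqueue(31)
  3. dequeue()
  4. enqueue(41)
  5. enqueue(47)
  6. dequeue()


enqueue(45) -> [45]
enqueue(31) -> [45, 31]
dequeue()->45, [31]
enqueue(41) -> [31, 41]
enqueue(47) -> [31, 41, 47]
dequeue()->31, [41, 47]

Final queue: [41, 47]


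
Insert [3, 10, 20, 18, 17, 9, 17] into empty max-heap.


Insert 3: [3]
Insert 10: [10, 3]
Insert 20: [20, 3, 10]
Insert 18: [20, 18, 10, 3]
Insert 17: [20, 18, 10, 3, 17]
Insert 9: [20, 18, 10, 3, 17, 9]
Insert 17: [20, 18, 17, 3, 17, 9, 10]

Final heap: [20, 18, 17, 3, 17, 9, 10]


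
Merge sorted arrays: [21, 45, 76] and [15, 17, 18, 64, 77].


Take 15 from B
Take 17 from B
Take 18 from B
Take 21 from A
Take 45 from A
Take 64 from B
Take 76 from A

Merged: [15, 17, 18, 21, 45, 64, 76, 77]


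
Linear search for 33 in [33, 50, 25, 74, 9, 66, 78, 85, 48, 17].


i=0: 33==33 found!

Found at 0, 1 comps


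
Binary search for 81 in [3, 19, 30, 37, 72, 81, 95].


Step 1: lo=0, hi=6, mid=3, val=37
Step 2: lo=4, hi=6, mid=5, val=81

Found at index 5


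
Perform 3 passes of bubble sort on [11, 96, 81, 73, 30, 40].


Initial: [11, 96, 81, 73, 30, 40]
Pass 1: [11, 81, 73, 30, 40, 96] (4 swaps)
Pass 2: [11, 73, 30, 40, 81, 96] (3 swaps)
Pass 3: [11, 30, 40, 73, 81, 96] (2 swaps)

After 3 passes: [11, 30, 40, 73, 81, 96]


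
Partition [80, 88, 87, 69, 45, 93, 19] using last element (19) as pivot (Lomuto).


Pivot: 19
Place pivot at 0: [19, 88, 87, 69, 45, 93, 80]

Partitioned: [19, 88, 87, 69, 45, 93, 80]


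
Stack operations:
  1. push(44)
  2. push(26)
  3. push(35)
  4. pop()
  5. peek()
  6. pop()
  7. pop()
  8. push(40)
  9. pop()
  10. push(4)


push(44) -> [44]
push(26) -> [44, 26]
push(35) -> [44, 26, 35]
pop()->35, [44, 26]
peek()->26
pop()->26, [44]
pop()->44, []
push(40) -> [40]
pop()->40, []
push(4) -> [4]

Final stack: [4]


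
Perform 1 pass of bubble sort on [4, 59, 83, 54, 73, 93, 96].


Initial: [4, 59, 83, 54, 73, 93, 96]
Pass 1: [4, 59, 54, 73, 83, 93, 96] (2 swaps)

After 1 pass: [4, 59, 54, 73, 83, 93, 96]


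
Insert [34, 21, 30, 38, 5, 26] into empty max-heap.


Insert 34: [34]
Insert 21: [34, 21]
Insert 30: [34, 21, 30]
Insert 38: [38, 34, 30, 21]
Insert 5: [38, 34, 30, 21, 5]
Insert 26: [38, 34, 30, 21, 5, 26]

Final heap: [38, 34, 30, 21, 5, 26]


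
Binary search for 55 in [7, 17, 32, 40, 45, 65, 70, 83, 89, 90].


Step 1: lo=0, hi=9, mid=4, val=45
Step 2: lo=5, hi=9, mid=7, val=83
Step 3: lo=5, hi=6, mid=5, val=65

Not found


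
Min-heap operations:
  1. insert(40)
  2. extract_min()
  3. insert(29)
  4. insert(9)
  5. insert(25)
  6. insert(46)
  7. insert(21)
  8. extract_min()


insert(40) -> [40]
extract_min()->40, []
insert(29) -> [29]
insert(9) -> [9, 29]
insert(25) -> [9, 29, 25]
insert(46) -> [9, 29, 25, 46]
insert(21) -> [9, 21, 25, 46, 29]
extract_min()->9, [21, 29, 25, 46]

Final heap: [21, 29, 25, 46]


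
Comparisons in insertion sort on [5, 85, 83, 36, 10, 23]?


Algorithm: insertion sort
Input: [5, 85, 83, 36, 10, 23]
Sorted: [5, 10, 23, 36, 83, 85]

14


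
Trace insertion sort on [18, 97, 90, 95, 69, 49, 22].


Initial: [18, 97, 90, 95, 69, 49, 22]
Insert 97: [18, 97, 90, 95, 69, 49, 22]
Insert 90: [18, 90, 97, 95, 69, 49, 22]
Insert 95: [18, 90, 95, 97, 69, 49, 22]
Insert 69: [18, 69, 90, 95, 97, 49, 22]
Insert 49: [18, 49, 69, 90, 95, 97, 22]
Insert 22: [18, 22, 49, 69, 90, 95, 97]

Sorted: [18, 22, 49, 69, 90, 95, 97]


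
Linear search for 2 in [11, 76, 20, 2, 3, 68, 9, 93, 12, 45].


i=0: 11!=2
i=1: 76!=2
i=2: 20!=2
i=3: 2==2 found!

Found at 3, 4 comps


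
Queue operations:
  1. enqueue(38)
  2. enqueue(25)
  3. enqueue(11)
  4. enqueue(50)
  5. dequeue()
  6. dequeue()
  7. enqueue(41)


enqueue(38) -> [38]
enqueue(25) -> [38, 25]
enqueue(11) -> [38, 25, 11]
enqueue(50) -> [38, 25, 11, 50]
dequeue()->38, [25, 11, 50]
dequeue()->25, [11, 50]
enqueue(41) -> [11, 50, 41]

Final queue: [11, 50, 41]


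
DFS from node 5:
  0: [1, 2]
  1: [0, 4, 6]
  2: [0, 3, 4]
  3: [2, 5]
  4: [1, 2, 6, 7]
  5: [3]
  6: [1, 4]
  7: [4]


Visit 5, push [3]
Visit 3, push [2]
Visit 2, push [4, 0]
Visit 0, push [1]
Visit 1, push [6, 4]
Visit 4, push [7, 6]
Visit 6, push []
Visit 7, push []

DFS order: [5, 3, 2, 0, 1, 4, 6, 7]


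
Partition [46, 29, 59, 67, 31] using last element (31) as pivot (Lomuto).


Pivot: 31
  29 <= 31: swap -> [29, 46, 59, 67, 31]
Place pivot at 1: [29, 31, 59, 67, 46]

Partitioned: [29, 31, 59, 67, 46]


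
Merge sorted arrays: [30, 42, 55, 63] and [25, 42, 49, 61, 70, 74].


Take 25 from B
Take 30 from A
Take 42 from A
Take 42 from B
Take 49 from B
Take 55 from A
Take 61 from B
Take 63 from A

Merged: [25, 30, 42, 42, 49, 55, 61, 63, 70, 74]


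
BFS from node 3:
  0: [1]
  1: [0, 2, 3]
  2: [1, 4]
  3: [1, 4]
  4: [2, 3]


Visit 3, enqueue [1, 4]
Visit 1, enqueue [0, 2]
Visit 4, enqueue []
Visit 0, enqueue []
Visit 2, enqueue []

BFS order: [3, 1, 4, 0, 2]


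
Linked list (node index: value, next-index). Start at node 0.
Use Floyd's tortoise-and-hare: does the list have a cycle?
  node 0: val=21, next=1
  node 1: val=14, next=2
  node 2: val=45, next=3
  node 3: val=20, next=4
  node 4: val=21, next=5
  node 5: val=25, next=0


Floyd's tortoise (slow, +1) and hare (fast, +2):
  init: slow=0, fast=0
  step 1: slow=1, fast=2
  step 2: slow=2, fast=4
  step 3: slow=3, fast=0
  step 4: slow=4, fast=2
  step 5: slow=5, fast=4
  step 6: slow=0, fast=0
  slow == fast at node 0: cycle detected

Cycle: yes


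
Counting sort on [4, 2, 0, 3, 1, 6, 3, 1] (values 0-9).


Input: [4, 2, 0, 3, 1, 6, 3, 1]
Counts: [1, 2, 1, 2, 1, 0, 1, 0, 0, 0]

Sorted: [0, 1, 1, 2, 3, 3, 4, 6]


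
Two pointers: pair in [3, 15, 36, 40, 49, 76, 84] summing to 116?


lo=0(3)+hi=6(84)=87
lo=1(15)+hi=6(84)=99
lo=2(36)+hi=6(84)=120
lo=2(36)+hi=5(76)=112
lo=3(40)+hi=5(76)=116

Yes: 40+76=116


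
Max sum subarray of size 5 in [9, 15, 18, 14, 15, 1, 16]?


[0:5]: 71
[1:6]: 63
[2:7]: 64

Max: 71 at [0:5]


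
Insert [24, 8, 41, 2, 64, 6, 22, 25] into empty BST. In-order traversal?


Insert 24: root
Insert 8: L from 24
Insert 41: R from 24
Insert 2: L from 24 -> L from 8
Insert 64: R from 24 -> R from 41
Insert 6: L from 24 -> L from 8 -> R from 2
Insert 22: L from 24 -> R from 8
Insert 25: R from 24 -> L from 41

In-order: [2, 6, 8, 22, 24, 25, 41, 64]


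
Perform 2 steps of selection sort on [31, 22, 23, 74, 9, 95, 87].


Initial: [31, 22, 23, 74, 9, 95, 87]
Step 1: min=9 at 4
  Swap: [9, 22, 23, 74, 31, 95, 87]
Step 2: min=22 at 1
  Swap: [9, 22, 23, 74, 31, 95, 87]

After 2 steps: [9, 22, 23, 74, 31, 95, 87]


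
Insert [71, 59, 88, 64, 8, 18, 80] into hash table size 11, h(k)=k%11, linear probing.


Insert 71: h=5 -> slot 5
Insert 59: h=4 -> slot 4
Insert 88: h=0 -> slot 0
Insert 64: h=9 -> slot 9
Insert 8: h=8 -> slot 8
Insert 18: h=7 -> slot 7
Insert 80: h=3 -> slot 3

Table: [88, None, None, 80, 59, 71, None, 18, 8, 64, None]


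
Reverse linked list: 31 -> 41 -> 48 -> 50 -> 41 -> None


Step 1: curr=31, set curr.next=prev(None) | reversed so far: 31
Step 2: curr=41, set curr.next=prev(31) | reversed so far: 41 -> 31
Step 3: curr=48, set curr.next=prev(41) | reversed so far: 48 -> 41 -> 31
Step 4: curr=50, set curr.next=prev(48) | reversed so far: 50 -> 48 -> 41 -> 31
Step 5: curr=41, set curr.next=prev(50) | reversed so far: 41 -> 50 -> 48 -> 41 -> 31

41 -> 50 -> 48 -> 41 -> 31 -> None
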